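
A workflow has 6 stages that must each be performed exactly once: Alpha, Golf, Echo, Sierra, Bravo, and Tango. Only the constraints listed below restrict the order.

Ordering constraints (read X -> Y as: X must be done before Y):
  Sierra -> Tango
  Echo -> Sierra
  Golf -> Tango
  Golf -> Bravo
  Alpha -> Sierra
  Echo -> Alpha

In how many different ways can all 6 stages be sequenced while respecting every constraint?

The stages with no prerequisites are Golf, Echo; any of them can be placed first.
Enumerating by repeatedly choosing an available stage (one whose prerequisites are all placed) gives 14 distinct complete orderings.

14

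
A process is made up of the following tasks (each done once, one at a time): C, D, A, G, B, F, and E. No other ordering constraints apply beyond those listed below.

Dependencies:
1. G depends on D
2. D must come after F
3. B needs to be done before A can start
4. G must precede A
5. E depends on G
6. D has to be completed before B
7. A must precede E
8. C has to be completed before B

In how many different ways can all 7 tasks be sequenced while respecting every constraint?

2 tasks have no prerequisites (C, F), so any of them could come first.
Counting all ways to extend the partial order to a total order gives 7.

7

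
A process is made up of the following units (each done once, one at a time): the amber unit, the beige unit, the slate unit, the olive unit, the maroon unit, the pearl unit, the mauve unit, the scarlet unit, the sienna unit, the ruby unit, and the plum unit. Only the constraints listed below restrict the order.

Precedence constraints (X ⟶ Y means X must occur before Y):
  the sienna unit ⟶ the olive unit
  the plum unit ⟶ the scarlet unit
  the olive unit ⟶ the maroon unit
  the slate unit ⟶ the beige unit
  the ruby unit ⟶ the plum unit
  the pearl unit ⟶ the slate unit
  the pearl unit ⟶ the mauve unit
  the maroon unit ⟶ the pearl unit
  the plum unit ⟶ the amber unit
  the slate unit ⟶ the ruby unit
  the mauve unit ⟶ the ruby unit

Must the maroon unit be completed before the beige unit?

Yes

Following the dependencies: the maroon unit → the pearl unit → the slate unit → the beige unit.
That forces the maroon unit before the beige unit in every valid schedule.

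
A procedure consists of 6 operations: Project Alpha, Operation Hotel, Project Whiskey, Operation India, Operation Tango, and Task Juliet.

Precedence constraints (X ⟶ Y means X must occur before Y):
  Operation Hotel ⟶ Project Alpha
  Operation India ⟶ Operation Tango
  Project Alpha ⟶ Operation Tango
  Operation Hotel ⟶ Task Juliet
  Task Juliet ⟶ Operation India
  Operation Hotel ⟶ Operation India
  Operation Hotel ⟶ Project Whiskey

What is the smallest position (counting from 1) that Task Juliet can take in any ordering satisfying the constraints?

Working backwards through the constraints from Task Juliet, its only required predecessor is Operation Hotel.
So at minimum 1 operation comes before Task Juliet, putting Task Juliet no earlier than position 2. That position is achievable by scheduling exactly that predecessor first.

2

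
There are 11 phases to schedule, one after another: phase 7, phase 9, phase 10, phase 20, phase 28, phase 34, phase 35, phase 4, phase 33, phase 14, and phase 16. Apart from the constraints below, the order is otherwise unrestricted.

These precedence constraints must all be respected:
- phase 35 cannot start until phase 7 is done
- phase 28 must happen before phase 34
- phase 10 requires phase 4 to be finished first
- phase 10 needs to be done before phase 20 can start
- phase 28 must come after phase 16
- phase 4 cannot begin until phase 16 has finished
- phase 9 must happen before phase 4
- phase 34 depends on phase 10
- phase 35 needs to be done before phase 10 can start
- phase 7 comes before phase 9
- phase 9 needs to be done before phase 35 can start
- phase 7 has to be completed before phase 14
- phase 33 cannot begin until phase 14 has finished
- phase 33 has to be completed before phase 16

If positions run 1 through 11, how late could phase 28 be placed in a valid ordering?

10

The only phase forced after phase 28 (directly or by a chain) is phase 34.
So at least 1 phase follows phase 28, putting phase 28 no later than position 10. That position is achievable by scheduling everything else first.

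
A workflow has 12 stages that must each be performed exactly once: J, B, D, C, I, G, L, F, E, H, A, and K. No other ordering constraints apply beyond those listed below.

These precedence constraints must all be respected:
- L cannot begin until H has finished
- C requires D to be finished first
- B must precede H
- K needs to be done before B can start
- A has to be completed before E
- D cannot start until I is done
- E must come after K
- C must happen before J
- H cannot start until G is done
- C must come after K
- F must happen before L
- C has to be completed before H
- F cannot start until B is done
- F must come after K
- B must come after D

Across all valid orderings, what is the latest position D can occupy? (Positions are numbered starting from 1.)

Every stage that must follow D has to come after it. Tracing all chains starting from D, those stages are: J, B, C, L, F, H — 6 in total.
With 6 mandatory successors out of 12 stages total, the latest slot for D is 12−6 = 6, and it's reachable by doing all non-successors before D.

6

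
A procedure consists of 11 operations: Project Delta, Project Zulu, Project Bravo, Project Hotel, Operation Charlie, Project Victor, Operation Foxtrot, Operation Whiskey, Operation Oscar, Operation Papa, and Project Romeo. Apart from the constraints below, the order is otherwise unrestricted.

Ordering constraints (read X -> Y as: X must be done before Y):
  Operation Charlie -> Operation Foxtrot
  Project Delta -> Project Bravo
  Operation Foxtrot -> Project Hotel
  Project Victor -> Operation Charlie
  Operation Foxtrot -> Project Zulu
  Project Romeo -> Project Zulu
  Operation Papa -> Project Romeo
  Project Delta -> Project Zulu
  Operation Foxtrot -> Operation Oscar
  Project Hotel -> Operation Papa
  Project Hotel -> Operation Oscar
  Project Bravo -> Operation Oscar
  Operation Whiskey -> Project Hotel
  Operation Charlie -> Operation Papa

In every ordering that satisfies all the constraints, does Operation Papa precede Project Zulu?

Tracing the constraints gives a chain: Operation Papa → Project Romeo → Project Zulu.
That forces Operation Papa before Project Zulu in every valid schedule.

Yes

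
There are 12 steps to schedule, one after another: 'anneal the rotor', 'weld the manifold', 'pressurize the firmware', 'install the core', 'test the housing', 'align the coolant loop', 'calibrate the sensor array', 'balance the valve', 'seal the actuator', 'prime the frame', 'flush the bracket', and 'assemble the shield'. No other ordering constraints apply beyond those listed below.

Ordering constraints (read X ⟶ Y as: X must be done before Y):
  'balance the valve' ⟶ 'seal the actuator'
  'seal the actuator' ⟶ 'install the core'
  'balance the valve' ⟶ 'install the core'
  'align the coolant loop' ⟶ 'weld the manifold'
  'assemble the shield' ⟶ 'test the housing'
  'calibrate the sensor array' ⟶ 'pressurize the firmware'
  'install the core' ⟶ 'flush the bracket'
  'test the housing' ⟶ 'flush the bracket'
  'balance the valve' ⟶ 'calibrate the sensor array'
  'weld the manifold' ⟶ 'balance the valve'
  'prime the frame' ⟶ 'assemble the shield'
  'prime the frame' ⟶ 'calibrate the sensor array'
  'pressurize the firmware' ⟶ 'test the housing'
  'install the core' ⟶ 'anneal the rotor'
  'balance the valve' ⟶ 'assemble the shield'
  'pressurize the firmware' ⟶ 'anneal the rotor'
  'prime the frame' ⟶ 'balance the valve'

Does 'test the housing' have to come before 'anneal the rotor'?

No

'test the housing' and 'anneal the rotor' are not related by any chain of constraints.
There exist valid orderings with 'anneal the rotor' before 'test the housing', so 'test the housing' is not required to come first.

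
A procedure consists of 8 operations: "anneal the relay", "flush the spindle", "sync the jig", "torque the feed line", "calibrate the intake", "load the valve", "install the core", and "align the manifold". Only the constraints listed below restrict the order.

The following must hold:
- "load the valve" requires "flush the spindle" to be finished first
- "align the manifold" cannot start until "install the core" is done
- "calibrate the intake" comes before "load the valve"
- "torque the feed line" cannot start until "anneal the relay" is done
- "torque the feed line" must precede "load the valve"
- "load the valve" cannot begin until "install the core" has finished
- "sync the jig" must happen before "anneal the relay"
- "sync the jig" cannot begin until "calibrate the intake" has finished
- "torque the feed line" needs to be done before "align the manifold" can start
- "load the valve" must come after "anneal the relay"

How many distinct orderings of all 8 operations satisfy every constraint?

3 operations have no prerequisites ("flush the spindle", "calibrate the intake", "install the core"), so any of them could come first.
Systematically extending each partial ordering one operation at a time and counting, there are 65 complete orderings.

65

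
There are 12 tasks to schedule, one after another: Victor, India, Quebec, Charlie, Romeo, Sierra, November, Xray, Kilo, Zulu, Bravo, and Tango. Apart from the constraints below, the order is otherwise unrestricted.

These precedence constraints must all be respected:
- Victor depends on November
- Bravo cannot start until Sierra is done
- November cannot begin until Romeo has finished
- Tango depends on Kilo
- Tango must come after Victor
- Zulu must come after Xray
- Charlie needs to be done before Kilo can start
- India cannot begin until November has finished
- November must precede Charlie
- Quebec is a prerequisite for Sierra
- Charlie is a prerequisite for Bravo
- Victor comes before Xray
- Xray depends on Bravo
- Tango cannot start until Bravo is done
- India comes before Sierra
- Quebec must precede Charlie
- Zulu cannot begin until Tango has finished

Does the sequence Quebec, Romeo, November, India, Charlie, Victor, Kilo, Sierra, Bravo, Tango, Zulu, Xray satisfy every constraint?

No

In the proposed order, Zulu appears before Xray.
Since Xray is required before Zulu, the ordering is invalid.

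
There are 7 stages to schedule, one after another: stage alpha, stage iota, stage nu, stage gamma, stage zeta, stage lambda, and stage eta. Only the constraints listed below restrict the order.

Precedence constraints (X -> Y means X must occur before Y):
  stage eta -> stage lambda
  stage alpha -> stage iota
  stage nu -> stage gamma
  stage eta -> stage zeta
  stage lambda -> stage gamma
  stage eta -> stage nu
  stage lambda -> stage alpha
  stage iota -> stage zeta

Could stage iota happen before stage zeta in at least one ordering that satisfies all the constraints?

Yes

Every valid ordering already has stage iota before stage zeta (the constraints require it), so in particular at least one does.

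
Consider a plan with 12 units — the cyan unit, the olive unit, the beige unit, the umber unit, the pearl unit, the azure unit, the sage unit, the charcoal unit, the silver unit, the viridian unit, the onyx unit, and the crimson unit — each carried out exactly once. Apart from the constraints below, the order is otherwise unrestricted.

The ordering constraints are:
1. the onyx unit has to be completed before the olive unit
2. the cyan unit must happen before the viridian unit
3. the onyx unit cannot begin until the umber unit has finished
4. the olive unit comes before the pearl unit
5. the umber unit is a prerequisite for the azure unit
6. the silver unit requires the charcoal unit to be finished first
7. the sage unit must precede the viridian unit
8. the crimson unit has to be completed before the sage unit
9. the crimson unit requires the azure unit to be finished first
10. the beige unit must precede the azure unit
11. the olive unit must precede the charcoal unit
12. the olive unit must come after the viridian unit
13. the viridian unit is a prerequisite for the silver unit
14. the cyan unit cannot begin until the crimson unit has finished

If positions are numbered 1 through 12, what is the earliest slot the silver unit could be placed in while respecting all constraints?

11

The units that are forced before the silver unit, directly or transitively, are the cyan unit, the olive unit, the beige unit, the umber unit, the azure unit, the sage unit, the charcoal unit, the viridian unit, the onyx unit, the crimson unit. That's 10 units.
So at minimum 10 units come before the silver unit, putting the silver unit no earlier than position 11. That position is achievable by scheduling exactly those predecessors first.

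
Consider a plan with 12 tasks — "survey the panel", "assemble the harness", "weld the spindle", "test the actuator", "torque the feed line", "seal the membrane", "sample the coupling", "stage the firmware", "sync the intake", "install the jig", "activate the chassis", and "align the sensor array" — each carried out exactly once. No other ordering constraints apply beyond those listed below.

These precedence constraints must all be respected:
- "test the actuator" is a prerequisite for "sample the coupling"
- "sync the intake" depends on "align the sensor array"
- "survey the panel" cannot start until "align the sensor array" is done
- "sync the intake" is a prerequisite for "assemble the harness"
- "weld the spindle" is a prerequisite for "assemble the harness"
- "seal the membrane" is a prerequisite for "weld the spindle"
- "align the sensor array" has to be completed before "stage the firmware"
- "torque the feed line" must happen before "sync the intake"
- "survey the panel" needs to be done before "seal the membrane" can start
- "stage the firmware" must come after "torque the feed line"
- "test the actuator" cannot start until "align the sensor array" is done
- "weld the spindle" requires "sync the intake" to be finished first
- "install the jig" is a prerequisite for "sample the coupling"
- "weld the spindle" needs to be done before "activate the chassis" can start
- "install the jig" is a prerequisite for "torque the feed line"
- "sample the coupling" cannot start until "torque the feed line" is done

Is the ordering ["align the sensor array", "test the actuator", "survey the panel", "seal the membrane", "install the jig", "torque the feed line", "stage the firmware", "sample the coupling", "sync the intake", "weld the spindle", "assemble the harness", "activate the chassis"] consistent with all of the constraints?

Every stated constraint is respected: "align the sensor array" sits at position 1, ahead of "sync the intake" at position 9, and each of the other listed pairs likewise has the predecessor earlier in the sequence.

Yes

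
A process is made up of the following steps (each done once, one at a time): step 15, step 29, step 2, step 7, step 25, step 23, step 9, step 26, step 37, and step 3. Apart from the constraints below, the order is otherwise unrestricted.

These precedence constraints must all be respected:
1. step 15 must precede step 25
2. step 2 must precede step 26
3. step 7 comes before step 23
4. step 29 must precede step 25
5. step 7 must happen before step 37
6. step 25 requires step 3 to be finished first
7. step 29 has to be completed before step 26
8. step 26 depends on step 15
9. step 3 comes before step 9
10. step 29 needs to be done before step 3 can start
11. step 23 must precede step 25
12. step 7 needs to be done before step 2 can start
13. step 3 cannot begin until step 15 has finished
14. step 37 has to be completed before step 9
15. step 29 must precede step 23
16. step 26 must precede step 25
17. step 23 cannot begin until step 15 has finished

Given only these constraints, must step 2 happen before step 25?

Yes

Tracing the constraints gives a chain: step 2 → step 26 → step 25.
That forces step 2 before step 25 in every valid schedule.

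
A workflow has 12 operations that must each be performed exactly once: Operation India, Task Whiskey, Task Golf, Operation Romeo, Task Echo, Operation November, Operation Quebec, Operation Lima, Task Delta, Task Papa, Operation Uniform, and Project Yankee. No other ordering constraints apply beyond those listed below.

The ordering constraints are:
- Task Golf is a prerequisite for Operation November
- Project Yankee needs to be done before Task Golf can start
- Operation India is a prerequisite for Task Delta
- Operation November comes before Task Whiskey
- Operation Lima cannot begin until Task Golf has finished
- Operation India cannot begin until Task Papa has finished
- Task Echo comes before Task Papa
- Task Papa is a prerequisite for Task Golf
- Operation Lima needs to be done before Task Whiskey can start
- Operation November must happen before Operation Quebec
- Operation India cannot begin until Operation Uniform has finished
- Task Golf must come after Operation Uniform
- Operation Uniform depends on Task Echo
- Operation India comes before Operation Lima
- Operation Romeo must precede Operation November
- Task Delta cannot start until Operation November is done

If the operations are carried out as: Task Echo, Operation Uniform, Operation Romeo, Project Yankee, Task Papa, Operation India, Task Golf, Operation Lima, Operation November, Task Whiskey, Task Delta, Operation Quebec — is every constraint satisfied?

Every stated constraint is respected: Operation Romeo sits at position 3, ahead of Operation November at position 9, and each of the other listed pairs likewise has the predecessor earlier in the sequence.

Yes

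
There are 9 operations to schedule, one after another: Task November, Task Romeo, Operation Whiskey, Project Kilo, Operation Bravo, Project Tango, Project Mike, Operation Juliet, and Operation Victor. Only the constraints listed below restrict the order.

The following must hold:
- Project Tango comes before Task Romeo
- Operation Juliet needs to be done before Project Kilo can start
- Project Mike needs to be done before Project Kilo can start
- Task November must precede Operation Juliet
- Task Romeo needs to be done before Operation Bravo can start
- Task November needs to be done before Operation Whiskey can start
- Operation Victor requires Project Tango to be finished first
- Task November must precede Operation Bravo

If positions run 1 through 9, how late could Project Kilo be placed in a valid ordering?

9

No constraint forces any operation after Project Kilo, so it can be placed last, in position 9.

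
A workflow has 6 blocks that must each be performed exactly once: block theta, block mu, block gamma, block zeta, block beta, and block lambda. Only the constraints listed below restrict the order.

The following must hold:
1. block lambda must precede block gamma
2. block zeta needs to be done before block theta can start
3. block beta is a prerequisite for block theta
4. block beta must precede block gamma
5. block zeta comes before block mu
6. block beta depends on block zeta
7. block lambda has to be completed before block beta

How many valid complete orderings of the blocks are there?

The blocks with no prerequisites are block zeta, block lambda; any of them can be placed first.
Systematically extending each partial ordering one block at a time and counting, there are 18 complete orderings.

18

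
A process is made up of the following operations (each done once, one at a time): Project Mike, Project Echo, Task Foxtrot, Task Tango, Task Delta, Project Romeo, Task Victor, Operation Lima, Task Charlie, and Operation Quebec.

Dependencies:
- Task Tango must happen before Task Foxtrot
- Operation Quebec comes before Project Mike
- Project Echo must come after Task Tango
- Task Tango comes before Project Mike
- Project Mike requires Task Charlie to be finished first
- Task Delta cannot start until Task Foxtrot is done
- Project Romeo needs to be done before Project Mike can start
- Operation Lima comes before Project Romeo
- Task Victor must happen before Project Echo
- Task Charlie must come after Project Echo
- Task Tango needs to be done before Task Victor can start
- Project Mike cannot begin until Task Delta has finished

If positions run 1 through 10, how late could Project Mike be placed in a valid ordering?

Project Mike has no required successors, so nothing stops it from going last (position 10).

10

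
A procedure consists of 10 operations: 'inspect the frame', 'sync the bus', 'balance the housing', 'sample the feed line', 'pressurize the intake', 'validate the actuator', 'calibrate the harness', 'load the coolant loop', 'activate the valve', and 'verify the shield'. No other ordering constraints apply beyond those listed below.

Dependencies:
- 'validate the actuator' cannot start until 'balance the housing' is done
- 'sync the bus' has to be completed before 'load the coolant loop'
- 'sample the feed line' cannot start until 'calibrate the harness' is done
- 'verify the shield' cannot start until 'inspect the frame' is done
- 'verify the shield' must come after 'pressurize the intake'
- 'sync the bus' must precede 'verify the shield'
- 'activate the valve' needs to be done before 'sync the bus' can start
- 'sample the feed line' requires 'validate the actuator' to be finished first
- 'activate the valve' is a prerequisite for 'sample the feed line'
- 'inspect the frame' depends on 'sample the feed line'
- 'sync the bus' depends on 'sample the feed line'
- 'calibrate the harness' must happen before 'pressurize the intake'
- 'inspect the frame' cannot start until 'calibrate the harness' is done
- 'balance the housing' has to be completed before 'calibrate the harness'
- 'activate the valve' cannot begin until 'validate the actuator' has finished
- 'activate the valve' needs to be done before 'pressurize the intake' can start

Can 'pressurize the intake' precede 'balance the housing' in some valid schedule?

There is a dependency chain 'balance the housing' → 'calibrate the harness' → 'pressurize the intake', so 'pressurize the intake' always comes after 'balance the housing'.
Hence 'pressurize the intake' can never be scheduled before 'balance the housing'.

No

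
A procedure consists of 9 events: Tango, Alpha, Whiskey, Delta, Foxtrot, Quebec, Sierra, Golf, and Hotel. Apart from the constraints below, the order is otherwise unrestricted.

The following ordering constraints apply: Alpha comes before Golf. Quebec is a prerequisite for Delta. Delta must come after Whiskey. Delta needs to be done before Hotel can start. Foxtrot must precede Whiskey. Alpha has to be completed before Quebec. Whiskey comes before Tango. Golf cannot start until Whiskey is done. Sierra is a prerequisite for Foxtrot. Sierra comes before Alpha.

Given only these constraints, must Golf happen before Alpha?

No

There is a chain Alpha → Golf, which puts Alpha before Golf.
So Golf does not have to come before Alpha — it cannot.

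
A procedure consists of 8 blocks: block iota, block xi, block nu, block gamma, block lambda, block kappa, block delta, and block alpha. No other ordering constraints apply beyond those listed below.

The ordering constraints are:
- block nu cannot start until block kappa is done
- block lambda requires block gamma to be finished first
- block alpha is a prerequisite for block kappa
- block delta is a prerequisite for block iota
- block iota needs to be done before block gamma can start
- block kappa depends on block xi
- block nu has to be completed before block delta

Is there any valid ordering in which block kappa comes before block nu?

Yes

Every valid ordering already has block kappa before block nu (the constraints require it), so in particular at least one does.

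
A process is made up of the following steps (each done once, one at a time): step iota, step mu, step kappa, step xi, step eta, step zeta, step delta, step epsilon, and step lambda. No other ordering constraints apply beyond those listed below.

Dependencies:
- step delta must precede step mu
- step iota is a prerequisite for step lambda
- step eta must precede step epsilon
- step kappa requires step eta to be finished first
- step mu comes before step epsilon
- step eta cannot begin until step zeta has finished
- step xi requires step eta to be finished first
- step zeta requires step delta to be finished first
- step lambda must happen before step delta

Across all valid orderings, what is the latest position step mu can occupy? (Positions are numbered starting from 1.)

The only step forced after step mu (directly or by a chain) is step epsilon.
So at least 1 step follows step mu, putting step mu no later than position 8. That position is achievable by scheduling everything else first.

8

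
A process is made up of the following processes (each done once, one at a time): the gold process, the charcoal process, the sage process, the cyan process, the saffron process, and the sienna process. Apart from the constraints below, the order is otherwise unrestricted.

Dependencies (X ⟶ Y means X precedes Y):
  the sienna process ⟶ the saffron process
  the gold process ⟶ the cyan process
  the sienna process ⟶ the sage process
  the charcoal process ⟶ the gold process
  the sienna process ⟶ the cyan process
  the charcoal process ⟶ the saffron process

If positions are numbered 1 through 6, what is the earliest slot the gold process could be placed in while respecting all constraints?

Working backwards through the constraints from the gold process, its only required predecessor is the charcoal process.
So at minimum 1 process comes before the gold process, putting the gold process no earlier than position 2. That position is achievable by scheduling exactly that predecessor first.

2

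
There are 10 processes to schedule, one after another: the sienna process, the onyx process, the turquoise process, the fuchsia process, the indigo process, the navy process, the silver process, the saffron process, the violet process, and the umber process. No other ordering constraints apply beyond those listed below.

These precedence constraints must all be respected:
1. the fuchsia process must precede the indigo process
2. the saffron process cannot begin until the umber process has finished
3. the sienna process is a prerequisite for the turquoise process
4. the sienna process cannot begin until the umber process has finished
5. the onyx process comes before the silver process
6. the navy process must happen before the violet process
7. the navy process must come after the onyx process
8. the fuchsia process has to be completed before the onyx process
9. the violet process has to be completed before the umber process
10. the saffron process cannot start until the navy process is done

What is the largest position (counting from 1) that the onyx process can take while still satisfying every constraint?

Every process that must follow the onyx process has to come after it. Tracing all chains starting from the onyx process, those processes are: the sienna process, the turquoise process, the navy process, the silver process, the saffron process, the violet process, the umber process — 7 in total.
With 7 mandatory successors out of 10 processes total, the latest slot for the onyx process is 10−7 = 3, and it's reachable by doing all non-successors before the onyx process.

3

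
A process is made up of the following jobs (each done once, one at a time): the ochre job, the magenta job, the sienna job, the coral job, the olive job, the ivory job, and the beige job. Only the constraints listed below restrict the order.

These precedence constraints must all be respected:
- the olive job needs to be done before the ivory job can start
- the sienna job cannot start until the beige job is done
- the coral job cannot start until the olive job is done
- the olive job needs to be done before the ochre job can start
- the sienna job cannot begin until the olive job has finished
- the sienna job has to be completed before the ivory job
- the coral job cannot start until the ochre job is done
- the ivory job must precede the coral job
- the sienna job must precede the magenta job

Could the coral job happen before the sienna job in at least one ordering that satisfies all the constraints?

No

Following the sienna job → the ivory job → the coral job, the sienna job must precede the coral job in every valid ordering.
So no valid ordering can have the coral job before the sienna job.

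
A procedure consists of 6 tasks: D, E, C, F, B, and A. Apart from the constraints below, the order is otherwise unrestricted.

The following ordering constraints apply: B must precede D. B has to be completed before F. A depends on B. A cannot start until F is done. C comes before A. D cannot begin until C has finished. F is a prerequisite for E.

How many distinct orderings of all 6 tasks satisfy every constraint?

24

2 tasks have no prerequisites (C, B), so any of them could come first.
Enumerating by repeatedly choosing an available task (one whose prerequisites are all placed) gives 24 distinct complete orderings.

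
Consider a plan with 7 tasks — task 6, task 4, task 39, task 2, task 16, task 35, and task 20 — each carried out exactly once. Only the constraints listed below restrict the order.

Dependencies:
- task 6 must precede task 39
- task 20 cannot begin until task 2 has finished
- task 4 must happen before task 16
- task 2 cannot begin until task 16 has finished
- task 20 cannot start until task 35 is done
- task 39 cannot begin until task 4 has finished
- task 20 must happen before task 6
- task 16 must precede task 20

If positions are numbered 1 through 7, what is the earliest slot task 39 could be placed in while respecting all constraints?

Every task that must precede task 39 has to come before it. Tracing all chains that end at task 39, those tasks are: task 6, task 4, task 2, task 16, task 35, task 20 — 6 in total.
With 6 mandatory predecessors, the earliest task 39 can sit is position 6+1 = 7, and placing just those 6 first achieves it.

7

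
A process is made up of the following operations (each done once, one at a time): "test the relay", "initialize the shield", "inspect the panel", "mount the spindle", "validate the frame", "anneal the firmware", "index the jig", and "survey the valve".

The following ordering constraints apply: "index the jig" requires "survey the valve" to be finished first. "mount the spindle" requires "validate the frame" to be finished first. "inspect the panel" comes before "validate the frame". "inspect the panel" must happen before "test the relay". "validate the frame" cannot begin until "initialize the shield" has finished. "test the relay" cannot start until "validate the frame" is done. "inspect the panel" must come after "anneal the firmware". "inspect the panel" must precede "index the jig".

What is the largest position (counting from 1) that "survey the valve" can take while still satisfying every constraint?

7

Following the constraints forward from "survey the valve", its only required successor is "index the jig".
With 1 mandatory successor out of 8 operations total, the latest slot for "survey the valve" is 8−1 = 7, and it's reachable by doing all non-successors before "survey the valve".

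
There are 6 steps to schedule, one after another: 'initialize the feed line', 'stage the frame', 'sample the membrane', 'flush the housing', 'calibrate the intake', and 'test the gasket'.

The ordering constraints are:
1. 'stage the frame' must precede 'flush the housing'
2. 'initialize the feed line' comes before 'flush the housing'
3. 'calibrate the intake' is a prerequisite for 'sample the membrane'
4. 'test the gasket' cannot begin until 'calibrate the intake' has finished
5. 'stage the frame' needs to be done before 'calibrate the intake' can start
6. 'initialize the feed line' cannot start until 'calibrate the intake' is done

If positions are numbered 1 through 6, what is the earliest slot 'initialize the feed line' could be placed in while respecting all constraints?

3

Working backwards through the constraints from 'initialize the feed line', its full set of required predecessors is 'stage the frame', 'calibrate the intake' — 2 of them.
With 2 mandatory predecessors, the earliest 'initialize the feed line' can sit is position 2+1 = 3, and placing just those 2 first achieves it.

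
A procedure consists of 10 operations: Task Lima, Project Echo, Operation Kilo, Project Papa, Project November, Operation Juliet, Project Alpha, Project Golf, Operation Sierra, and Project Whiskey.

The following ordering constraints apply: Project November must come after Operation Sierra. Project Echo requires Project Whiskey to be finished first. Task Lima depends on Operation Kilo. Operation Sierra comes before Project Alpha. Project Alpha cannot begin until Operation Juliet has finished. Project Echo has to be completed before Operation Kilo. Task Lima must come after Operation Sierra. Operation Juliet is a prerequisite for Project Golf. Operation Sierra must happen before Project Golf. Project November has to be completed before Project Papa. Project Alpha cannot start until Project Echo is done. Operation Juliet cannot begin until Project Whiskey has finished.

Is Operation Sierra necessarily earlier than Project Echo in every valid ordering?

Operation Sierra and Project Echo are not related by any chain of constraints.
A valid ordering placing Project Echo before Operation Sierra exists, so the answer is no.

No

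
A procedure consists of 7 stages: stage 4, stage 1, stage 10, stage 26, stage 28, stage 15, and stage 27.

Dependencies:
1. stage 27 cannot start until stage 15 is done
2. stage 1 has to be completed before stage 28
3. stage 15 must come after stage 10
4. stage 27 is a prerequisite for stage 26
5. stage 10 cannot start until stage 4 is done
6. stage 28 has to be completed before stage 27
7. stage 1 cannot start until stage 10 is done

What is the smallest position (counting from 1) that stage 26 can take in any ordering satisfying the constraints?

Every stage that must precede stage 26 has to come before it. Tracing all chains that end at stage 26, those stages are: stage 4, stage 1, stage 10, stage 28, stage 15, stage 27 — 6 in total.
So at minimum 6 stages come before stage 26, putting stage 26 no earlier than position 7. That position is achievable by scheduling exactly those predecessors first.

7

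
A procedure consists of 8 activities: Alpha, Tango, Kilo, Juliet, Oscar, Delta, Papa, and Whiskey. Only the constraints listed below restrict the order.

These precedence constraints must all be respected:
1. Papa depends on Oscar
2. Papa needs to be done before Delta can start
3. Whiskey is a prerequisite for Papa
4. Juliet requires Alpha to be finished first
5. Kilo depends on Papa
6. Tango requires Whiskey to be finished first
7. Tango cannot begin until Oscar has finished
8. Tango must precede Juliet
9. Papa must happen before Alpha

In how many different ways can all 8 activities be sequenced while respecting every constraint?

2 activities have no prerequisites (Oscar, Whiskey), so any of them could come first.
Systematically extending each partial ordering one activity at a time and counting, there are 104 complete orderings.

104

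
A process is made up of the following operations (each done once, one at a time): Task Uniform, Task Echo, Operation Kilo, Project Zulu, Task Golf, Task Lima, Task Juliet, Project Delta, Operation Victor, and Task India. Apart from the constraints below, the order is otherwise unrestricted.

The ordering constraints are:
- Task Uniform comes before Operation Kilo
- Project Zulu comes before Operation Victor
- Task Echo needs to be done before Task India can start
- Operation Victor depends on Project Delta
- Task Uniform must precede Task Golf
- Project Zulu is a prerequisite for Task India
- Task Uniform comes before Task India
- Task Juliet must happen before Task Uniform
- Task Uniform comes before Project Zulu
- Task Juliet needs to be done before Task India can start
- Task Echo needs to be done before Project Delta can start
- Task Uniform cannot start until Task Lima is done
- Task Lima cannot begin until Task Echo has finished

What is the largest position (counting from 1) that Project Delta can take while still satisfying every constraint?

The only operation forced after Project Delta (directly or by a chain) is Operation Victor.
With 1 mandatory successor out of 10 operations total, the latest slot for Project Delta is 10−1 = 9, and it's reachable by doing all non-successors before Project Delta.

9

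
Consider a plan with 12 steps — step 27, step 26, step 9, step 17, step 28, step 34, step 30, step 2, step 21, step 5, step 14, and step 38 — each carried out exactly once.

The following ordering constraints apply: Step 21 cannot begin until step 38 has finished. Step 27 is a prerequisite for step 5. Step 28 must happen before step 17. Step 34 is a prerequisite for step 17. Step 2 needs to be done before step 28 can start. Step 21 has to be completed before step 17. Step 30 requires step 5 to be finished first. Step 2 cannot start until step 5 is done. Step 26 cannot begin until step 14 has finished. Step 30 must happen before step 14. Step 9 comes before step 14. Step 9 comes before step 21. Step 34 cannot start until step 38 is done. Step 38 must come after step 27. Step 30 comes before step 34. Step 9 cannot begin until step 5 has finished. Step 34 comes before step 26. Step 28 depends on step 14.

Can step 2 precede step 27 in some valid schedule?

Following step 27 → step 5 → step 2, step 27 must precede step 2 in every valid ordering.
Hence step 2 can never be scheduled before step 27.

No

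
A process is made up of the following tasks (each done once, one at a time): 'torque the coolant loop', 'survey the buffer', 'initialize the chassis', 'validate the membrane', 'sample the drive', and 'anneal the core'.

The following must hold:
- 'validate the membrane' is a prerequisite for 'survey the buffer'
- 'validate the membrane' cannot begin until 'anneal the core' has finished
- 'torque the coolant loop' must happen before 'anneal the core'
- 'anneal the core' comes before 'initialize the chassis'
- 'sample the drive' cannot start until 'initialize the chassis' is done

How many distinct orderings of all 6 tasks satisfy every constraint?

6

'torque the coolant loop' is the only task with nothing required before it, so every ordering starts there.
Counting all ways to extend the partial order to a total order gives 6.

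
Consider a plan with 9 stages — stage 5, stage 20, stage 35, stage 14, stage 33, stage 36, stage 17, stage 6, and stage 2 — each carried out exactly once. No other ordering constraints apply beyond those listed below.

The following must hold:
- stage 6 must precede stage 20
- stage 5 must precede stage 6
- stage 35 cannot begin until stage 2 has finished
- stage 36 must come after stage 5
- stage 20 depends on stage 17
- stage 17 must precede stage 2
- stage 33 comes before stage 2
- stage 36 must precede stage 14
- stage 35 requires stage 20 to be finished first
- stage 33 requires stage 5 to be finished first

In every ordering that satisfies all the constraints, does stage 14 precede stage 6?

No

Nothing in the constraints links stage 14 and stage 6; they are unordered relative to each other.
A valid ordering placing stage 6 before stage 14 exists, so the answer is no.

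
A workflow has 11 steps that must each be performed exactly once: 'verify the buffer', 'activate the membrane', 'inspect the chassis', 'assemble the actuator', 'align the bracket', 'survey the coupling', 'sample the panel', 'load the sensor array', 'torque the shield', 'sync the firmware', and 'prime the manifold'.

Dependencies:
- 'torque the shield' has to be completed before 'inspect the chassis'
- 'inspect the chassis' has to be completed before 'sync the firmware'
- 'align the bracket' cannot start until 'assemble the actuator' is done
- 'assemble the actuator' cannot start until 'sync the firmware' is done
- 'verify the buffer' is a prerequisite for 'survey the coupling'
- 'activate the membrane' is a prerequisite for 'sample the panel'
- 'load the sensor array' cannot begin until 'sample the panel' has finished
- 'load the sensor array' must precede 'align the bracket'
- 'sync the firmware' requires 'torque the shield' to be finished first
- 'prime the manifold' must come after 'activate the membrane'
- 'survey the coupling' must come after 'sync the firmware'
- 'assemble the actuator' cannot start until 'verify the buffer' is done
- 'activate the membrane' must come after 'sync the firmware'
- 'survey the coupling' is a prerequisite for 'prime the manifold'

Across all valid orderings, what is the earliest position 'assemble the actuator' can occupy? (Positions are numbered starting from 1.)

5

Working backwards through the constraints from 'assemble the actuator', its full set of required predecessors is 'verify the buffer', 'inspect the chassis', 'torque the shield', 'sync the firmware' — 4 of them.
So at minimum 4 steps come before 'assemble the actuator', putting 'assemble the actuator' no earlier than position 5. That position is achievable by scheduling exactly those predecessors first.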